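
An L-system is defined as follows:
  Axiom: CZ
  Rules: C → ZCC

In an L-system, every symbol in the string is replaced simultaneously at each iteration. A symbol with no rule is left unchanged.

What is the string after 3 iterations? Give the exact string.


Answer: ZZZCCZCCZZCCZCCZ

Derivation:
Step 0: CZ
Step 1: ZCCZ
Step 2: ZZCCZCCZ
Step 3: ZZZCCZCCZZCCZCCZ


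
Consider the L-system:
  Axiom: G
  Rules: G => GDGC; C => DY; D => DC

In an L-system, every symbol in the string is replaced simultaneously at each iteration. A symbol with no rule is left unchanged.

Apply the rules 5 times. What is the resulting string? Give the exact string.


Step 0: G
Step 1: GDGC
Step 2: GDGCDCGDGCDY
Step 3: GDGCDCGDGCDYDCDYGDGCDCGDGCDYDCY
Step 4: GDGCDCGDGCDYDCDYGDGCDCGDGCDYDCYDCDYDCYGDGCDCGDGCDYDCDYGDGCDCGDGCDYDCYDCDYY
Step 5: GDGCDCGDGCDYDCDYGDGCDCGDGCDYDCYDCDYDCYGDGCDCGDGCDYDCDYGDGCDCGDGCDYDCYDCDYYDCDYDCYDCDYYGDGCDCGDGCDYDCDYGDGCDCGDGCDYDCYDCDYDCYGDGCDCGDGCDYDCDYGDGCDCGDGCDYDCYDCDYYDCDYDCYY

Answer: GDGCDCGDGCDYDCDYGDGCDCGDGCDYDCYDCDYDCYGDGCDCGDGCDYDCDYGDGCDCGDGCDYDCYDCDYYDCDYDCYDCDYYGDGCDCGDGCDYDCDYGDGCDCGDGCDYDCYDCDYDCYGDGCDCGDGCDYDCDYGDGCDCGDGCDYDCYDCDYYDCDYDCYY


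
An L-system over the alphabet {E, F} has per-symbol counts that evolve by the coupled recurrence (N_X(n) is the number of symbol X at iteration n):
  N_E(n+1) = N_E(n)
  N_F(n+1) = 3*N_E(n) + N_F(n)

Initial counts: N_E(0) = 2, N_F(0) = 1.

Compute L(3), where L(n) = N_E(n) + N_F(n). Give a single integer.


Step 0: N_E=2, N_F=1, L=3
Step 1: N_E=2, N_F=7, L=9
Step 2: N_E=2, N_F=13, L=15
Step 3: N_E=2, N_F=19, L=21

Answer: 21


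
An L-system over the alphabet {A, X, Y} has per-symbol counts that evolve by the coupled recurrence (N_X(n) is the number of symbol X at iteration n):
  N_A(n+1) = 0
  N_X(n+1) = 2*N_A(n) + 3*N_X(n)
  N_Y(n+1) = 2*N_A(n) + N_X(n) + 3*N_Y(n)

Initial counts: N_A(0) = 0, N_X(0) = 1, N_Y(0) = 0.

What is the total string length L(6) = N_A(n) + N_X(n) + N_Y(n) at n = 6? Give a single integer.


Answer: 2187

Derivation:
Step 0: N_A=0, N_X=1, N_Y=0, L=1
Step 1: N_A=0, N_X=3, N_Y=1, L=4
Step 2: N_A=0, N_X=9, N_Y=6, L=15
Step 3: N_A=0, N_X=27, N_Y=27, L=54
Step 4: N_A=0, N_X=81, N_Y=108, L=189
Step 5: N_A=0, N_X=243, N_Y=405, L=648
Step 6: N_A=0, N_X=729, N_Y=1458, L=2187


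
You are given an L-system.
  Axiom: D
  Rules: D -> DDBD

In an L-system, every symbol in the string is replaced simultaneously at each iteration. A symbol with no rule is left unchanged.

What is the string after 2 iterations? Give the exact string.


Step 0: D
Step 1: DDBD
Step 2: DDBDDDBDBDDBD

Answer: DDBDDDBDBDDBD


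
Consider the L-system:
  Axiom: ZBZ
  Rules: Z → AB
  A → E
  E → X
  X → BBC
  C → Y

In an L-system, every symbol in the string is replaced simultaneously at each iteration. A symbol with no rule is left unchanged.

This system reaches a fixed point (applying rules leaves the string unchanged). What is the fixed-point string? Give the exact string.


Answer: BBYBBBBYB

Derivation:
Step 0: ZBZ
Step 1: ABBAB
Step 2: EBBEB
Step 3: XBBXB
Step 4: BBCBBBBCB
Step 5: BBYBBBBYB
Step 6: BBYBBBBYB  (unchanged — fixed point at step 5)


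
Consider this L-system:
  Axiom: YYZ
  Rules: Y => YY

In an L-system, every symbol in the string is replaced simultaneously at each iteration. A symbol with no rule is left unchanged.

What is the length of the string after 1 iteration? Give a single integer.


Answer: 5

Derivation:
Step 0: length = 3
Step 1: length = 5


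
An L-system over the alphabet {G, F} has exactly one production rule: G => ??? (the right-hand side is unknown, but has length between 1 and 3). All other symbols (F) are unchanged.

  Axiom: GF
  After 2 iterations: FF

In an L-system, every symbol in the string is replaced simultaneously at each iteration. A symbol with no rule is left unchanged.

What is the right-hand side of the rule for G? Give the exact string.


Answer: F

Derivation:
Trying G => F:
  Step 0: GF
  Step 1: FF
  Step 2: FF
Matches the given result.


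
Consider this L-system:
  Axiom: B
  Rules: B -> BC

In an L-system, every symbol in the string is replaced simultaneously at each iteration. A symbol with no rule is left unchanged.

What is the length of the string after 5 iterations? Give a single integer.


Answer: 6

Derivation:
Step 0: length = 1
Step 1: length = 2
Step 2: length = 3
Step 3: length = 4
Step 4: length = 5
Step 5: length = 6


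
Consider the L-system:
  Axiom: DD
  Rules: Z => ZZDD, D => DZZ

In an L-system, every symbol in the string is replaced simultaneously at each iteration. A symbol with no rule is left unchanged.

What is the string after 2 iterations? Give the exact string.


Step 0: DD
Step 1: DZZDZZ
Step 2: DZZZZDDZZDDDZZZZDDZZDD

Answer: DZZZZDDZZDDDZZZZDDZZDD


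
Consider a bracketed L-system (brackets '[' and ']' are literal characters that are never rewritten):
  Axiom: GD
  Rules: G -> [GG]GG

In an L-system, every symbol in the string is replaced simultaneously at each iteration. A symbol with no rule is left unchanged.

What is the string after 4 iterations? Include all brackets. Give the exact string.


Step 0: GD
Step 1: [GG]GGD
Step 2: [[GG]GG[GG]GG][GG]GG[GG]GGD
Step 3: [[[GG]GG[GG]GG][GG]GG[GG]GG[[GG]GG[GG]GG][GG]GG[GG]GG][[GG]GG[GG]GG][GG]GG[GG]GG[[GG]GG[GG]GG][GG]GG[GG]GGD
Step 4: [[[[GG]GG[GG]GG][GG]GG[GG]GG[[GG]GG[GG]GG][GG]GG[GG]GG][[GG]GG[GG]GG][GG]GG[GG]GG[[GG]GG[GG]GG][GG]GG[GG]GG[[[GG]GG[GG]GG][GG]GG[GG]GG[[GG]GG[GG]GG][GG]GG[GG]GG][[GG]GG[GG]GG][GG]GG[GG]GG[[GG]GG[GG]GG][GG]GG[GG]GG][[[GG]GG[GG]GG][GG]GG[GG]GG[[GG]GG[GG]GG][GG]GG[GG]GG][[GG]GG[GG]GG][GG]GG[GG]GG[[GG]GG[GG]GG][GG]GG[GG]GG[[[GG]GG[GG]GG][GG]GG[GG]GG[[GG]GG[GG]GG][GG]GG[GG]GG][[GG]GG[GG]GG][GG]GG[GG]GG[[GG]GG[GG]GG][GG]GG[GG]GGD

Answer: [[[[GG]GG[GG]GG][GG]GG[GG]GG[[GG]GG[GG]GG][GG]GG[GG]GG][[GG]GG[GG]GG][GG]GG[GG]GG[[GG]GG[GG]GG][GG]GG[GG]GG[[[GG]GG[GG]GG][GG]GG[GG]GG[[GG]GG[GG]GG][GG]GG[GG]GG][[GG]GG[GG]GG][GG]GG[GG]GG[[GG]GG[GG]GG][GG]GG[GG]GG][[[GG]GG[GG]GG][GG]GG[GG]GG[[GG]GG[GG]GG][GG]GG[GG]GG][[GG]GG[GG]GG][GG]GG[GG]GG[[GG]GG[GG]GG][GG]GG[GG]GG[[[GG]GG[GG]GG][GG]GG[GG]GG[[GG]GG[GG]GG][GG]GG[GG]GG][[GG]GG[GG]GG][GG]GG[GG]GG[[GG]GG[GG]GG][GG]GG[GG]GGD


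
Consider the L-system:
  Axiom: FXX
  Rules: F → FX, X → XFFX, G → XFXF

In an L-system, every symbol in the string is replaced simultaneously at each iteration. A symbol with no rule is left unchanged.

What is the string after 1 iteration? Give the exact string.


Step 0: FXX
Step 1: FXXFFXXFFX

Answer: FXXFFXXFFX


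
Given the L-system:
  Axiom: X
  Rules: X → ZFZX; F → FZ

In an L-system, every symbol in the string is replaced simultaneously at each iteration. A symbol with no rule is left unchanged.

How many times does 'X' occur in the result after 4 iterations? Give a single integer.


Step 0: X  (1 'X')
Step 1: ZFZX  (1 'X')
Step 2: ZFZZZFZX  (1 'X')
Step 3: ZFZZZZFZZZFZX  (1 'X')
Step 4: ZFZZZZZFZZZZFZZZFZX  (1 'X')

Answer: 1


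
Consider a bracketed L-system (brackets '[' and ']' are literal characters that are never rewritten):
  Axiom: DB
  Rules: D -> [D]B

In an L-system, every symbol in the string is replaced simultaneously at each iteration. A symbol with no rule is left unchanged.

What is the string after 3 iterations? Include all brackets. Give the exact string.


Step 0: DB
Step 1: [D]BB
Step 2: [[D]B]BB
Step 3: [[[D]B]B]BB

Answer: [[[D]B]B]BB


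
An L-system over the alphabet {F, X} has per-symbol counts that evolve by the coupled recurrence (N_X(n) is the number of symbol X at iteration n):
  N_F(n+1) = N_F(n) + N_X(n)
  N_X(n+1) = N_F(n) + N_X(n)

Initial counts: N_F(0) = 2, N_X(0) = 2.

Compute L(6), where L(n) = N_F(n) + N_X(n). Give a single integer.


Step 0: N_F=2, N_X=2, L=4
Step 1: N_F=4, N_X=4, L=8
Step 2: N_F=8, N_X=8, L=16
Step 3: N_F=16, N_X=16, L=32
Step 4: N_F=32, N_X=32, L=64
Step 5: N_F=64, N_X=64, L=128
Step 6: N_F=128, N_X=128, L=256

Answer: 256


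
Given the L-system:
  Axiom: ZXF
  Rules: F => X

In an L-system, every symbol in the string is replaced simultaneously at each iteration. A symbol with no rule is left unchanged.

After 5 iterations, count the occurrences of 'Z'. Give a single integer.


Step 0: ZXF  (1 'Z')
Step 1: ZXX  (1 'Z')
Step 2: ZXX  (1 'Z')
Step 3: ZXX  (1 'Z')
Step 4: ZXX  (1 'Z')
Step 5: ZXX  (1 'Z')

Answer: 1


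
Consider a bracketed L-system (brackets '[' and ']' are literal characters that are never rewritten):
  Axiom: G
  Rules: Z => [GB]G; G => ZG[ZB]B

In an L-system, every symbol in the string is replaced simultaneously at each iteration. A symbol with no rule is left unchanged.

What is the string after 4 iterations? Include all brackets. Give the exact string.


Step 0: G
Step 1: ZG[ZB]B
Step 2: [GB]GZG[ZB]B[[GB]GB]B
Step 3: [ZG[ZB]BB]ZG[ZB]B[GB]GZG[ZB]B[[GB]GB]B[[ZG[ZB]BB]ZG[ZB]BB]B
Step 4: [[GB]GZG[ZB]B[[GB]GB]BB][GB]GZG[ZB]B[[GB]GB]B[ZG[ZB]BB]ZG[ZB]B[GB]GZG[ZB]B[[GB]GB]B[[ZG[ZB]BB]ZG[ZB]BB]B[[[GB]GZG[ZB]B[[GB]GB]BB][GB]GZG[ZB]B[[GB]GB]BB]B

Answer: [[GB]GZG[ZB]B[[GB]GB]BB][GB]GZG[ZB]B[[GB]GB]B[ZG[ZB]BB]ZG[ZB]B[GB]GZG[ZB]B[[GB]GB]B[[ZG[ZB]BB]ZG[ZB]BB]B[[[GB]GZG[ZB]B[[GB]GB]BB][GB]GZG[ZB]B[[GB]GB]BB]B


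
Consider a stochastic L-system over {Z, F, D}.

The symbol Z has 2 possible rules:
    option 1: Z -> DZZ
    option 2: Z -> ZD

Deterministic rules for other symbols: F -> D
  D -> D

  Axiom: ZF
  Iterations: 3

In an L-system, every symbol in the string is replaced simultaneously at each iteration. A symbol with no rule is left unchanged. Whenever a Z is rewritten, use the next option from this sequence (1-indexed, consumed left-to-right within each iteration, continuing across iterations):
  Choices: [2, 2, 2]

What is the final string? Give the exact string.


Step 0: ZF
Step 1: ZDD  (used choices [2])
Step 2: ZDDD  (used choices [2])
Step 3: ZDDDD  (used choices [2])

Answer: ZDDDD


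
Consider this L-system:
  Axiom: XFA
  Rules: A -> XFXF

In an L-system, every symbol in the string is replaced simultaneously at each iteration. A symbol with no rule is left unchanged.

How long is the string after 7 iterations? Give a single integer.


Answer: 6

Derivation:
Step 0: length = 3
Step 1: length = 6
Step 2: length = 6
Step 3: length = 6
Step 4: length = 6
Step 5: length = 6
Step 6: length = 6
Step 7: length = 6


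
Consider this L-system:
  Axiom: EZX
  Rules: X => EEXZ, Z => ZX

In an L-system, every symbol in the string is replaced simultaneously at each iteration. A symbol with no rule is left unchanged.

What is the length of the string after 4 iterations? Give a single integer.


Answer: 63

Derivation:
Step 0: length = 3
Step 1: length = 7
Step 2: length = 15
Step 3: length = 31
Step 4: length = 63


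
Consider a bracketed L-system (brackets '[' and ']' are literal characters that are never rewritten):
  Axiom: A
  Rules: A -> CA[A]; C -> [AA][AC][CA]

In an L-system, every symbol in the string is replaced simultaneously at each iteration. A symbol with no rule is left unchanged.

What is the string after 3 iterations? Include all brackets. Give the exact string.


Answer: [CA[A]CA[A]][CA[A][AA][AC][CA]][[AA][AC][CA]CA[A]][AA][AC][CA]CA[A][CA[A]][[AA][AC][CA]CA[A][CA[A]]]

Derivation:
Step 0: A
Step 1: CA[A]
Step 2: [AA][AC][CA]CA[A][CA[A]]
Step 3: [CA[A]CA[A]][CA[A][AA][AC][CA]][[AA][AC][CA]CA[A]][AA][AC][CA]CA[A][CA[A]][[AA][AC][CA]CA[A][CA[A]]]


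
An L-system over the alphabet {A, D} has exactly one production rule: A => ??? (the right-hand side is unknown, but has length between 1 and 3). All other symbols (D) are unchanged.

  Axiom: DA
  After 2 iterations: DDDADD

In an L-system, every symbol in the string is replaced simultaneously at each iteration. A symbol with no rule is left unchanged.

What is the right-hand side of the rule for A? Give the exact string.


Answer: DAD

Derivation:
Trying A => DAD:
  Step 0: DA
  Step 1: DDAD
  Step 2: DDDADD
Matches the given result.


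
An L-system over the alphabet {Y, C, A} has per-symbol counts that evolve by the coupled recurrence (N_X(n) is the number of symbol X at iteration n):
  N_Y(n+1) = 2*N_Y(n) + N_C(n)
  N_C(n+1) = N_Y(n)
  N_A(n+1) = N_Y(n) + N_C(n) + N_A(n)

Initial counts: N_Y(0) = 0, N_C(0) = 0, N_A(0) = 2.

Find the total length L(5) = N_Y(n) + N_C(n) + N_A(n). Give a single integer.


Step 0: N_Y=0, N_C=0, N_A=2, L=2
Step 1: N_Y=0, N_C=0, N_A=2, L=2
Step 2: N_Y=0, N_C=0, N_A=2, L=2
Step 3: N_Y=0, N_C=0, N_A=2, L=2
Step 4: N_Y=0, N_C=0, N_A=2, L=2
Step 5: N_Y=0, N_C=0, N_A=2, L=2

Answer: 2


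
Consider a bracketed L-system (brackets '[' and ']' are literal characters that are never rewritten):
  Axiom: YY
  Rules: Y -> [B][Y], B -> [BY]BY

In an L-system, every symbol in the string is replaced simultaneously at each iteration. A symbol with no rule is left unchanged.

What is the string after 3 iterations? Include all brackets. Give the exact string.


Answer: [[[BY]BY[B][Y]][BY]BY[B][Y]][[[BY]BY][[B][Y]]][[[BY]BY[B][Y]][BY]BY[B][Y]][[[BY]BY][[B][Y]]]

Derivation:
Step 0: YY
Step 1: [B][Y][B][Y]
Step 2: [[BY]BY][[B][Y]][[BY]BY][[B][Y]]
Step 3: [[[BY]BY[B][Y]][BY]BY[B][Y]][[[BY]BY][[B][Y]]][[[BY]BY[B][Y]][BY]BY[B][Y]][[[BY]BY][[B][Y]]]


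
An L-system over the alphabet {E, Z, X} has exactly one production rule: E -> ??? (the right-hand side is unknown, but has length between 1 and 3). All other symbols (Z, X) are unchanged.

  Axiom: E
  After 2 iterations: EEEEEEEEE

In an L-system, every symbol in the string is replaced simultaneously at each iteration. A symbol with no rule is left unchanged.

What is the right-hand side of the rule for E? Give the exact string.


Answer: EEE

Derivation:
Trying E -> EEE:
  Step 0: E
  Step 1: EEE
  Step 2: EEEEEEEEE
Matches the given result.


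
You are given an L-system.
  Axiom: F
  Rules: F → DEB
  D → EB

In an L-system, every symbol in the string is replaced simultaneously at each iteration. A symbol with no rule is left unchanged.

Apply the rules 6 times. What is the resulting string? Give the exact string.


Answer: EBEB

Derivation:
Step 0: F
Step 1: DEB
Step 2: EBEB
Step 3: EBEB
Step 4: EBEB
Step 5: EBEB
Step 6: EBEB


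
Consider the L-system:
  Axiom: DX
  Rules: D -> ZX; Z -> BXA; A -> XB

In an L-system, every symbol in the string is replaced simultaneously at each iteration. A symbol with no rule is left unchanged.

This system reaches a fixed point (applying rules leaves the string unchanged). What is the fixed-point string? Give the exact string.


Answer: BXXBXX

Derivation:
Step 0: DX
Step 1: ZXX
Step 2: BXAXX
Step 3: BXXBXX
Step 4: BXXBXX  (unchanged — fixed point at step 3)


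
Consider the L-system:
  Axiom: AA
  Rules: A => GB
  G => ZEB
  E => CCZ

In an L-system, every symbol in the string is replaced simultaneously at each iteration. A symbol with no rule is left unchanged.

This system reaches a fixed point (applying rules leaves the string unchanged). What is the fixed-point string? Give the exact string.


Step 0: AA
Step 1: GBGB
Step 2: ZEBBZEBB
Step 3: ZCCZBBZCCZBB
Step 4: ZCCZBBZCCZBB  (unchanged — fixed point at step 3)

Answer: ZCCZBBZCCZBB


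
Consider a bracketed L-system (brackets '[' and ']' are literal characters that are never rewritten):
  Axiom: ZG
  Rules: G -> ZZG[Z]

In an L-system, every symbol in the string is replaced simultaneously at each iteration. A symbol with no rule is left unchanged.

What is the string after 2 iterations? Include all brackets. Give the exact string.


Answer: ZZZZZG[Z][Z]

Derivation:
Step 0: ZG
Step 1: ZZZG[Z]
Step 2: ZZZZZG[Z][Z]


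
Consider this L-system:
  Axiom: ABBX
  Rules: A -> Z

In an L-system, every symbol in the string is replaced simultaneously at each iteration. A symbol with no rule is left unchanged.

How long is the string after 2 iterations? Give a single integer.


Answer: 4

Derivation:
Step 0: length = 4
Step 1: length = 4
Step 2: length = 4


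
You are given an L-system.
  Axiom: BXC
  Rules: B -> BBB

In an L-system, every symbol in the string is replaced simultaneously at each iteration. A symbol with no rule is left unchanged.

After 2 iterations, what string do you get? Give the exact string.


Step 0: BXC
Step 1: BBBXC
Step 2: BBBBBBBBBXC

Answer: BBBBBBBBBXC


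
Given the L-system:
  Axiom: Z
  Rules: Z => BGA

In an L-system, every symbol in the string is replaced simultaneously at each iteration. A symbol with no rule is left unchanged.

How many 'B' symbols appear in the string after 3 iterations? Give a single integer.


Answer: 1

Derivation:
Step 0: Z  (0 'B')
Step 1: BGA  (1 'B')
Step 2: BGA  (1 'B')
Step 3: BGA  (1 'B')


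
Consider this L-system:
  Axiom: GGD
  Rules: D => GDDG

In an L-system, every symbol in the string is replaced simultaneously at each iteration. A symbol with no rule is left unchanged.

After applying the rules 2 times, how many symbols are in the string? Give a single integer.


Answer: 12

Derivation:
Step 0: length = 3
Step 1: length = 6
Step 2: length = 12


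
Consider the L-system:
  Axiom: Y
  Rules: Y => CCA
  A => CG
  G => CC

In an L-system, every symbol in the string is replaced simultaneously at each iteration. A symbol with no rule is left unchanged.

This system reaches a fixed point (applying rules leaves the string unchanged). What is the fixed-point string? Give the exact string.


Step 0: Y
Step 1: CCA
Step 2: CCCG
Step 3: CCCCC
Step 4: CCCCC  (unchanged — fixed point at step 3)

Answer: CCCCC


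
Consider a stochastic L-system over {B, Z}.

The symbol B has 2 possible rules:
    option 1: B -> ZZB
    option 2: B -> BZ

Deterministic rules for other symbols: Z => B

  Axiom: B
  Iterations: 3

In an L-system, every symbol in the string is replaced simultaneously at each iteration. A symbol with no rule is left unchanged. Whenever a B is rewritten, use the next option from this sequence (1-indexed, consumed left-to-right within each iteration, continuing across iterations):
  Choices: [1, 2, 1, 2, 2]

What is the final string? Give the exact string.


Answer: ZZBBZBZB

Derivation:
Step 0: B
Step 1: ZZB  (used choices [1])
Step 2: BBBZ  (used choices [2])
Step 3: ZZBBZBZB  (used choices [1, 2, 2])


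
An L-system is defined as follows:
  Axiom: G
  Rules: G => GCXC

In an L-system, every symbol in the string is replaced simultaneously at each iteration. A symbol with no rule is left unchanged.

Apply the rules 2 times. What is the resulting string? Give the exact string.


Answer: GCXCCXC

Derivation:
Step 0: G
Step 1: GCXC
Step 2: GCXCCXC


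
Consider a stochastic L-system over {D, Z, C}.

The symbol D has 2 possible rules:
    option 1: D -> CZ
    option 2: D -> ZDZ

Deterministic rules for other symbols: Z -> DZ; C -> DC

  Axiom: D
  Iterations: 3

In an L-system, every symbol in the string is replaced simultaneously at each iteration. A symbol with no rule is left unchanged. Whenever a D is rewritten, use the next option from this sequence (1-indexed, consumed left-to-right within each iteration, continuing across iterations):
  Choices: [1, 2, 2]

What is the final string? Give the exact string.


Step 0: D
Step 1: CZ  (used choices [1])
Step 2: DCDZ  (used choices [])
Step 3: ZDZDCZDZDZ  (used choices [2, 2])

Answer: ZDZDCZDZDZ


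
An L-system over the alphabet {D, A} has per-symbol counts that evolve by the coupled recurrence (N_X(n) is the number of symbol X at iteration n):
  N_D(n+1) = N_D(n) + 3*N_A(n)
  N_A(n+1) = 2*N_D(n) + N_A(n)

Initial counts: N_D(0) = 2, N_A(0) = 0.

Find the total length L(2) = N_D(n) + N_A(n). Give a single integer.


Answer: 22

Derivation:
Step 0: N_D=2, N_A=0, L=2
Step 1: N_D=2, N_A=4, L=6
Step 2: N_D=14, N_A=8, L=22


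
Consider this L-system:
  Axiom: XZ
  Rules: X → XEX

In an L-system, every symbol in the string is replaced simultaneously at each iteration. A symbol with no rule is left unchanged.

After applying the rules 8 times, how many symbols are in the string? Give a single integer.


Step 0: length = 2
Step 1: length = 4
Step 2: length = 8
Step 3: length = 16
Step 4: length = 32
Step 5: length = 64
Step 6: length = 128
Step 7: length = 256
Step 8: length = 512

Answer: 512


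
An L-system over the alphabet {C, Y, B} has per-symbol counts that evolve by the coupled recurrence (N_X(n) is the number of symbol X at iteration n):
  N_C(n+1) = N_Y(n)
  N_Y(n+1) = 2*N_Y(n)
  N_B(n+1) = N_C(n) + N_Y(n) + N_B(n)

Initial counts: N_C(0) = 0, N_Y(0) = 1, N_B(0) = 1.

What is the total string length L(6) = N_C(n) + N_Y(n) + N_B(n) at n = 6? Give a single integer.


Answer: 191

Derivation:
Step 0: N_C=0, N_Y=1, N_B=1, L=2
Step 1: N_C=1, N_Y=2, N_B=2, L=5
Step 2: N_C=2, N_Y=4, N_B=5, L=11
Step 3: N_C=4, N_Y=8, N_B=11, L=23
Step 4: N_C=8, N_Y=16, N_B=23, L=47
Step 5: N_C=16, N_Y=32, N_B=47, L=95
Step 6: N_C=32, N_Y=64, N_B=95, L=191


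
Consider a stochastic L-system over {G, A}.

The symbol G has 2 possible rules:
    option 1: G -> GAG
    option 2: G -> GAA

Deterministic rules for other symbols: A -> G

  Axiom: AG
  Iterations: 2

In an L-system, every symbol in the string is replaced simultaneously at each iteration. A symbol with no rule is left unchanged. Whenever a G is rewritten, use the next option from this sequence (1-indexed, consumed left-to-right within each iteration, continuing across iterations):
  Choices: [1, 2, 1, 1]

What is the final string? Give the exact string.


Step 0: AG
Step 1: GGAG  (used choices [1])
Step 2: GAAGAGGGAG  (used choices [2, 1, 1])

Answer: GAAGAGGGAG


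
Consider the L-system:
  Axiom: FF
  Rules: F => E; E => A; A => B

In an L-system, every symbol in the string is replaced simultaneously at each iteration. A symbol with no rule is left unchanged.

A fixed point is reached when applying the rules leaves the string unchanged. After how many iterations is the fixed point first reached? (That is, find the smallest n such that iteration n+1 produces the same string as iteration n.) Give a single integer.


Answer: 3

Derivation:
Step 0: FF
Step 1: EE
Step 2: AA
Step 3: BB
Step 4: BB  (unchanged — fixed point at step 3)


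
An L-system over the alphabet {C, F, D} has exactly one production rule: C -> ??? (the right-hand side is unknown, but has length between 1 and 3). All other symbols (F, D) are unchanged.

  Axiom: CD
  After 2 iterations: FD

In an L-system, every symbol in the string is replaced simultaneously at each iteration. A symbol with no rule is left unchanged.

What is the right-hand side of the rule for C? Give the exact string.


Trying C -> F:
  Step 0: CD
  Step 1: FD
  Step 2: FD
Matches the given result.

Answer: F


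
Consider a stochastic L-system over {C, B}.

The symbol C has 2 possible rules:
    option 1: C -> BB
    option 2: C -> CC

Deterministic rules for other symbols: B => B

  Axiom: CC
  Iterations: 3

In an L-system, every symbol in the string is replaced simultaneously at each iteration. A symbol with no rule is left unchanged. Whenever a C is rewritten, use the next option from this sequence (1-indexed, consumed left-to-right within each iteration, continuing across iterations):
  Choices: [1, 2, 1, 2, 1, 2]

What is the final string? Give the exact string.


Step 0: CC
Step 1: BBCC  (used choices [1, 2])
Step 2: BBBBCC  (used choices [1, 2])
Step 3: BBBBBBCC  (used choices [1, 2])

Answer: BBBBBBCC


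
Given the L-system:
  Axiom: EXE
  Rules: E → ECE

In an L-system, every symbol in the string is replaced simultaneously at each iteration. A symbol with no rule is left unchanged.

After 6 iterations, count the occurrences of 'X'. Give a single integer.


Step 0: EXE  (1 'X')
Step 1: ECEXECE  (1 'X')
Step 2: ECECECEXECECECE  (1 'X')
Step 3: ECECECECECECECEXECECECECECECECE  (1 'X')
Step 4: ECECECECECECECECECECECECECECECEXECECECECECECECECECECECECECECECE  (1 'X')
Step 5: ECECECECECECECECECECECECECECECECECECECECECECECECECECECECECECECEXECECECECECECECECECECECECECECECECECECECECECECECECECECECECECECECE  (1 'X')
Step 6: ECECECECECECECECECECECECECECECECECECECECECECECECECECECECECECECECECECECECECECECECECECECECECECECECECECECECECECECECECECECECECECECEXECECECECECECECECECECECECECECECECECECECECECECECECECECECECECECECECECECECECECECECECECECECECECECECECECECECECECECECECECECECECECECECE  (1 'X')

Answer: 1


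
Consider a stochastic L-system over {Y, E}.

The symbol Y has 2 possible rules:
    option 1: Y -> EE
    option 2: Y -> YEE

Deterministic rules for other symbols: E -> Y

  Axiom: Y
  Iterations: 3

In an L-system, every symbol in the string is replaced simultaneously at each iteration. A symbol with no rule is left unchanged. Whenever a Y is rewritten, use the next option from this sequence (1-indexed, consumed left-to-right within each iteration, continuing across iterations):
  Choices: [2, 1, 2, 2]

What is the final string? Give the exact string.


Answer: YYYEEYEE

Derivation:
Step 0: Y
Step 1: YEE  (used choices [2])
Step 2: EEYY  (used choices [1])
Step 3: YYYEEYEE  (used choices [2, 2])


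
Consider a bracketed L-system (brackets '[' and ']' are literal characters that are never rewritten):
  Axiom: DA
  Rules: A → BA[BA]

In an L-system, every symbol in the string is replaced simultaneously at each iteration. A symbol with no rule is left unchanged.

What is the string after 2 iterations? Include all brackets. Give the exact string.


Answer: DBBA[BA][BBA[BA]]

Derivation:
Step 0: DA
Step 1: DBA[BA]
Step 2: DBBA[BA][BBA[BA]]


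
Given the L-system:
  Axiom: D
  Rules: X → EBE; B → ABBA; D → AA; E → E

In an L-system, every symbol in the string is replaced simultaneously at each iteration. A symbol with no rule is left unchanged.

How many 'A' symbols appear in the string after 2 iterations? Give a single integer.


Answer: 2

Derivation:
Step 0: D  (0 'A')
Step 1: AA  (2 'A')
Step 2: AA  (2 'A')


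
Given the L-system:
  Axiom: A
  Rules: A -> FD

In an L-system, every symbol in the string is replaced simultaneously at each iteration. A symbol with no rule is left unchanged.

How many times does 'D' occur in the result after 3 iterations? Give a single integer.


Step 0: A  (0 'D')
Step 1: FD  (1 'D')
Step 2: FD  (1 'D')
Step 3: FD  (1 'D')

Answer: 1


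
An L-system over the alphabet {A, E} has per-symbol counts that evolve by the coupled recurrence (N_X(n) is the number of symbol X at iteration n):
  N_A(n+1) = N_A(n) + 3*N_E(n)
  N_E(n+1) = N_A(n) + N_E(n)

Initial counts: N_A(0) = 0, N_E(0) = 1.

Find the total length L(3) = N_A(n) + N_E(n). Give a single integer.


Step 0: N_A=0, N_E=1, L=1
Step 1: N_A=3, N_E=1, L=4
Step 2: N_A=6, N_E=4, L=10
Step 3: N_A=18, N_E=10, L=28

Answer: 28


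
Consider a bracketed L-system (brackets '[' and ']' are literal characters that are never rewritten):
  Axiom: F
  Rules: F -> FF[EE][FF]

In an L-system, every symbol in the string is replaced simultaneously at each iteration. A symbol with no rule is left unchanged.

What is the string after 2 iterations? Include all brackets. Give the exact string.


Answer: FF[EE][FF]FF[EE][FF][EE][FF[EE][FF]FF[EE][FF]]

Derivation:
Step 0: F
Step 1: FF[EE][FF]
Step 2: FF[EE][FF]FF[EE][FF][EE][FF[EE][FF]FF[EE][FF]]


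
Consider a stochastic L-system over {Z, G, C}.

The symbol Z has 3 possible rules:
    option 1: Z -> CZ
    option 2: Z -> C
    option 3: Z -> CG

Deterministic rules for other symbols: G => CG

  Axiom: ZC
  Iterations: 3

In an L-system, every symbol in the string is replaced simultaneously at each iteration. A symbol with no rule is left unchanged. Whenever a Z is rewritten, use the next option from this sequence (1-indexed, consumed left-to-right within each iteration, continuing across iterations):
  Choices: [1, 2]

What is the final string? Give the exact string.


Step 0: ZC
Step 1: CZC  (used choices [1])
Step 2: CCC  (used choices [2])
Step 3: CCC  (used choices [])

Answer: CCC


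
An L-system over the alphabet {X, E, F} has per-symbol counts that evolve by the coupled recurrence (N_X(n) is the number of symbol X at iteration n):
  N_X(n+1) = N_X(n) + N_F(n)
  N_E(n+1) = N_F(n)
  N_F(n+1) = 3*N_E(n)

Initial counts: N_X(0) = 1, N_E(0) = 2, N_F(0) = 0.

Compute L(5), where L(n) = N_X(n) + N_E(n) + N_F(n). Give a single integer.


Answer: 79

Derivation:
Step 0: N_X=1, N_E=2, N_F=0, L=3
Step 1: N_X=1, N_E=0, N_F=6, L=7
Step 2: N_X=7, N_E=6, N_F=0, L=13
Step 3: N_X=7, N_E=0, N_F=18, L=25
Step 4: N_X=25, N_E=18, N_F=0, L=43
Step 5: N_X=25, N_E=0, N_F=54, L=79


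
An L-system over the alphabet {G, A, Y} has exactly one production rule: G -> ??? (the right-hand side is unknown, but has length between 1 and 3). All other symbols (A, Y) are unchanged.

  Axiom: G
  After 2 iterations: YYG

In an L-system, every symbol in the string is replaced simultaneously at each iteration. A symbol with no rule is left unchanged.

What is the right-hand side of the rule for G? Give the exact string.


Answer: YG

Derivation:
Trying G -> YG:
  Step 0: G
  Step 1: YG
  Step 2: YYG
Matches the given result.


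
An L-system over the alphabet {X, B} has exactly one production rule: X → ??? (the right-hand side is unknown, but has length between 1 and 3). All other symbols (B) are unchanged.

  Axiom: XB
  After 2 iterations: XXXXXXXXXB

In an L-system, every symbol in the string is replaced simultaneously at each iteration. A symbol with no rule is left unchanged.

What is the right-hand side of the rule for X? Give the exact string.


Trying X → XXX:
  Step 0: XB
  Step 1: XXXB
  Step 2: XXXXXXXXXB
Matches the given result.

Answer: XXX


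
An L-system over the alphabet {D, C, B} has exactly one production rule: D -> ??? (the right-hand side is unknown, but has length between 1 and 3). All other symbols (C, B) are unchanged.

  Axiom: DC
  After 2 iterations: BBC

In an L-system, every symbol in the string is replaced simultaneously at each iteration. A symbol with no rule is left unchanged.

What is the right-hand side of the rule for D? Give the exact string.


Trying D -> BB:
  Step 0: DC
  Step 1: BBC
  Step 2: BBC
Matches the given result.

Answer: BB


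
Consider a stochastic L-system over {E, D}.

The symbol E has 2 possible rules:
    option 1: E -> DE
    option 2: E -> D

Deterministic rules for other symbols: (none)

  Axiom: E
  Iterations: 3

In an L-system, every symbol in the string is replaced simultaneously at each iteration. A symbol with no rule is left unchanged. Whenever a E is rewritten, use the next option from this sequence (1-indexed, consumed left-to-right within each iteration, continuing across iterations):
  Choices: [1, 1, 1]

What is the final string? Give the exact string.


Answer: DDDE

Derivation:
Step 0: E
Step 1: DE  (used choices [1])
Step 2: DDE  (used choices [1])
Step 3: DDDE  (used choices [1])


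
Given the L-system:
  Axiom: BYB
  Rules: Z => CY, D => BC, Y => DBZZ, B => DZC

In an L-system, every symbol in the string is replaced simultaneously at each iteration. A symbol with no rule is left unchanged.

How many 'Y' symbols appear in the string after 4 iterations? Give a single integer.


Answer: 11

Derivation:
Step 0: BYB  (1 'Y')
Step 1: DZCDBZZDZC  (0 'Y')
Step 2: BCCYCBCDZCCYCYBCCYC  (4 'Y')
Step 3: DZCCCDBZZCDZCCBCCYCCDBZZCDBZZDZCCCDBZZC  (1 'Y')
Step 4: BCCYCCCBCDZCCYCYCBCCYCCDZCCCDBZZCCBCDZCCYCYCBCDZCCYCYBCCYCCCBCDZCCYCYC  (11 'Y')


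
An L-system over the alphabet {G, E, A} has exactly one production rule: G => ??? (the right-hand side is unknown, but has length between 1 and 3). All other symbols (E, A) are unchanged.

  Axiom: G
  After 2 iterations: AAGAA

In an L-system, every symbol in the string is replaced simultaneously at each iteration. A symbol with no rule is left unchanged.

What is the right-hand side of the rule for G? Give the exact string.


Answer: AGA

Derivation:
Trying G => AGA:
  Step 0: G
  Step 1: AGA
  Step 2: AAGAA
Matches the given result.


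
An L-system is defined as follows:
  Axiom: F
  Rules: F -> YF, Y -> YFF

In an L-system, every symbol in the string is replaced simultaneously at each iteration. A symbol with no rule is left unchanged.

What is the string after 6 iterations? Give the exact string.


Step 0: F
Step 1: YF
Step 2: YFFYF
Step 3: YFFYFYFYFFYF
Step 4: YFFYFYFYFFYFYFFYFYFFYFYFYFFYF
Step 5: YFFYFYFYFFYFYFFYFYFFYFYFYFFYFYFFYFYFYFFYFYFFYFYFYFFYFYFFYFYFFYFYFYFFYF
Step 6: YFFYFYFYFFYFYFFYFYFFYFYFYFFYFYFFYFYFYFFYFYFFYFYFYFFYFYFFYFYFFYFYFYFFYFYFFYFYFYFFYFYFFYFYFFYFYFYFFYFYFFYFYFYFFYFYFFYFYFFYFYFYFFYFYFFYFYFYFFYFYFFYFYFYFFYFYFFYFYFFYFYFYFFYF

Answer: YFFYFYFYFFYFYFFYFYFFYFYFYFFYFYFFYFYFYFFYFYFFYFYFYFFYFYFFYFYFFYFYFYFFYFYFFYFYFYFFYFYFFYFYFFYFYFYFFYFYFFYFYFYFFYFYFFYFYFFYFYFYFFYFYFFYFYFYFFYFYFFYFYFYFFYFYFFYFYFFYFYFYFFYF


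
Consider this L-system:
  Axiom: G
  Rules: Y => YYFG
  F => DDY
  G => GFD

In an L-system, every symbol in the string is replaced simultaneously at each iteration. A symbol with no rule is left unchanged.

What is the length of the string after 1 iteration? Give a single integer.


Answer: 3

Derivation:
Step 0: length = 1
Step 1: length = 3


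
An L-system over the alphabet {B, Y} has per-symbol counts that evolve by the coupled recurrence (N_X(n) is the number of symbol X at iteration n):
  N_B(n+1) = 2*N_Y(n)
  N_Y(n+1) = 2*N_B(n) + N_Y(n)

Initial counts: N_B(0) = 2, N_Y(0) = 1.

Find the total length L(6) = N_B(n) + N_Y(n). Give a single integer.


Step 0: N_B=2, N_Y=1, L=3
Step 1: N_B=2, N_Y=5, L=7
Step 2: N_B=10, N_Y=9, L=19
Step 3: N_B=18, N_Y=29, L=47
Step 4: N_B=58, N_Y=65, L=123
Step 5: N_B=130, N_Y=181, L=311
Step 6: N_B=362, N_Y=441, L=803

Answer: 803


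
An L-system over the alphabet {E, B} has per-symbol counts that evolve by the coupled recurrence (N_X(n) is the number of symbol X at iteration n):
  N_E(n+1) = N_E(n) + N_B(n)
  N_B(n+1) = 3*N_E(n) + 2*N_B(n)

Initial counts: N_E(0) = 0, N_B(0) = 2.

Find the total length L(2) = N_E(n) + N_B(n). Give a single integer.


Answer: 20

Derivation:
Step 0: N_E=0, N_B=2, L=2
Step 1: N_E=2, N_B=4, L=6
Step 2: N_E=6, N_B=14, L=20


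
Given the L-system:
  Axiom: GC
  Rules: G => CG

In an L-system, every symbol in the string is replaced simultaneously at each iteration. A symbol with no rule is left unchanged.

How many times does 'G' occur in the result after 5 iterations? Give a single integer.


Step 0: GC  (1 'G')
Step 1: CGC  (1 'G')
Step 2: CCGC  (1 'G')
Step 3: CCCGC  (1 'G')
Step 4: CCCCGC  (1 'G')
Step 5: CCCCCGC  (1 'G')

Answer: 1


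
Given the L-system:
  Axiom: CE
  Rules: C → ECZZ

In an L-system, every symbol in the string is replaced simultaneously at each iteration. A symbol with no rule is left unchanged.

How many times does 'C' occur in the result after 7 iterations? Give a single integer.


Answer: 1

Derivation:
Step 0: CE  (1 'C')
Step 1: ECZZE  (1 'C')
Step 2: EECZZZZE  (1 'C')
Step 3: EEECZZZZZZE  (1 'C')
Step 4: EEEECZZZZZZZZE  (1 'C')
Step 5: EEEEECZZZZZZZZZZE  (1 'C')
Step 6: EEEEEECZZZZZZZZZZZZE  (1 'C')
Step 7: EEEEEEECZZZZZZZZZZZZZZE  (1 'C')


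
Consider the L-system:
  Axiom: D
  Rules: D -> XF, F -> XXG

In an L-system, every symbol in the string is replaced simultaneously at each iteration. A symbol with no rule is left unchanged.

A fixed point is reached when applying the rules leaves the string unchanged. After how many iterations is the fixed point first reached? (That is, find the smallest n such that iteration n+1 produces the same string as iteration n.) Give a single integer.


Answer: 2

Derivation:
Step 0: D
Step 1: XF
Step 2: XXXG
Step 3: XXXG  (unchanged — fixed point at step 2)


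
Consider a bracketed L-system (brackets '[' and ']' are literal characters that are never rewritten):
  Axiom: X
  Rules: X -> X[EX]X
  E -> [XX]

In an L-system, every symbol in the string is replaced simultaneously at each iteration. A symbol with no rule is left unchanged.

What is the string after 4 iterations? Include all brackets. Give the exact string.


Step 0: X
Step 1: X[EX]X
Step 2: X[EX]X[[XX]X[EX]X]X[EX]X
Step 3: X[EX]X[[XX]X[EX]X]X[EX]X[[X[EX]XX[EX]X]X[EX]X[[XX]X[EX]X]X[EX]X]X[EX]X[[XX]X[EX]X]X[EX]X
Step 4: X[EX]X[[XX]X[EX]X]X[EX]X[[X[EX]XX[EX]X]X[EX]X[[XX]X[EX]X]X[EX]X]X[EX]X[[XX]X[EX]X]X[EX]X[[X[EX]X[[XX]X[EX]X]X[EX]XX[EX]X[[XX]X[EX]X]X[EX]X]X[EX]X[[XX]X[EX]X]X[EX]X[[X[EX]XX[EX]X]X[EX]X[[XX]X[EX]X]X[EX]X]X[EX]X[[XX]X[EX]X]X[EX]X]X[EX]X[[XX]X[EX]X]X[EX]X[[X[EX]XX[EX]X]X[EX]X[[XX]X[EX]X]X[EX]X]X[EX]X[[XX]X[EX]X]X[EX]X

Answer: X[EX]X[[XX]X[EX]X]X[EX]X[[X[EX]XX[EX]X]X[EX]X[[XX]X[EX]X]X[EX]X]X[EX]X[[XX]X[EX]X]X[EX]X[[X[EX]X[[XX]X[EX]X]X[EX]XX[EX]X[[XX]X[EX]X]X[EX]X]X[EX]X[[XX]X[EX]X]X[EX]X[[X[EX]XX[EX]X]X[EX]X[[XX]X[EX]X]X[EX]X]X[EX]X[[XX]X[EX]X]X[EX]X]X[EX]X[[XX]X[EX]X]X[EX]X[[X[EX]XX[EX]X]X[EX]X[[XX]X[EX]X]X[EX]X]X[EX]X[[XX]X[EX]X]X[EX]X


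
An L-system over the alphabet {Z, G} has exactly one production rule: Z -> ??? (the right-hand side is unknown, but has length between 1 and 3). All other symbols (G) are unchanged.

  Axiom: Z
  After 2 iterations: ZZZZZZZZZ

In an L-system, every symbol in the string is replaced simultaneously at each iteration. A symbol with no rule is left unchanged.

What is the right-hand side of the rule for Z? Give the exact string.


Trying Z -> ZZZ:
  Step 0: Z
  Step 1: ZZZ
  Step 2: ZZZZZZZZZ
Matches the given result.

Answer: ZZZ


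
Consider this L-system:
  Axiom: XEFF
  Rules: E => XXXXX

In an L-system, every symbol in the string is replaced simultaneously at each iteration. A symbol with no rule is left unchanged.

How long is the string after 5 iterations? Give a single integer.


Answer: 8

Derivation:
Step 0: length = 4
Step 1: length = 8
Step 2: length = 8
Step 3: length = 8
Step 4: length = 8
Step 5: length = 8


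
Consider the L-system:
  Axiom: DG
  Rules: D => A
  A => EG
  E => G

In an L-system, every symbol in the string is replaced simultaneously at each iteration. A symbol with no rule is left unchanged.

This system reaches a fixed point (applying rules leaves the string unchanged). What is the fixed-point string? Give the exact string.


Step 0: DG
Step 1: AG
Step 2: EGG
Step 3: GGG
Step 4: GGG  (unchanged — fixed point at step 3)

Answer: GGG


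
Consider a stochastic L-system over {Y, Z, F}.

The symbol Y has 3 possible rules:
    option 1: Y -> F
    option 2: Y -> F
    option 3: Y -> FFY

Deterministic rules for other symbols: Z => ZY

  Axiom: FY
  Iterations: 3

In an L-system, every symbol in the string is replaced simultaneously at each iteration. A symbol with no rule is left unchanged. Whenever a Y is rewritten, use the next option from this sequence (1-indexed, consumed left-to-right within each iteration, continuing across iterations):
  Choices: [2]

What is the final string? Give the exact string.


Step 0: FY
Step 1: FF  (used choices [2])
Step 2: FF  (used choices [])
Step 3: FF  (used choices [])

Answer: FF


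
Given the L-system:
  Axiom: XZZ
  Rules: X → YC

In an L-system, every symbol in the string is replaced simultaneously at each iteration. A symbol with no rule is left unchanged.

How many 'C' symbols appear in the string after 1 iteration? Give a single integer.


Answer: 1

Derivation:
Step 0: XZZ  (0 'C')
Step 1: YCZZ  (1 'C')


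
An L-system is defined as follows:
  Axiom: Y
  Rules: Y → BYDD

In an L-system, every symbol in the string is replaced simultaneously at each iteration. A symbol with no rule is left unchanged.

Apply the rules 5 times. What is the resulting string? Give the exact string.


Answer: BBBBBYDDDDDDDDDD

Derivation:
Step 0: Y
Step 1: BYDD
Step 2: BBYDDDD
Step 3: BBBYDDDDDD
Step 4: BBBBYDDDDDDDD
Step 5: BBBBBYDDDDDDDDDD


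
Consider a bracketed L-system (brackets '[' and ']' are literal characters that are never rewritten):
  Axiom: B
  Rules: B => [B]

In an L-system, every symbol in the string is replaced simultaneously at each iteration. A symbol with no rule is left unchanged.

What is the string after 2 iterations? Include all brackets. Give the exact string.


Answer: [[B]]

Derivation:
Step 0: B
Step 1: [B]
Step 2: [[B]]


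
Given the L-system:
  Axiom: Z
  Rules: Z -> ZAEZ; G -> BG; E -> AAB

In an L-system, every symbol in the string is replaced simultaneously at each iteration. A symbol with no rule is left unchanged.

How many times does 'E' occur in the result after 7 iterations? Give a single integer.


Step 0: Z  (0 'E')
Step 1: ZAEZ  (1 'E')
Step 2: ZAEZAAABZAEZ  (2 'E')
Step 3: ZAEZAAABZAEZAAABZAEZAAABZAEZ  (4 'E')
Step 4: ZAEZAAABZAEZAAABZAEZAAABZAEZAAABZAEZAAABZAEZAAABZAEZAAABZAEZ  (8 'E')
Step 5: ZAEZAAABZAEZAAABZAEZAAABZAEZAAABZAEZAAABZAEZAAABZAEZAAABZAEZAAABZAEZAAABZAEZAAABZAEZAAABZAEZAAABZAEZAAABZAEZAAABZAEZAAABZAEZ  (16 'E')
Step 6: ZAEZAAABZAEZAAABZAEZAAABZAEZAAABZAEZAAABZAEZAAABZAEZAAABZAEZAAABZAEZAAABZAEZAAABZAEZAAABZAEZAAABZAEZAAABZAEZAAABZAEZAAABZAEZAAABZAEZAAABZAEZAAABZAEZAAABZAEZAAABZAEZAAABZAEZAAABZAEZAAABZAEZAAABZAEZAAABZAEZAAABZAEZAAABZAEZAAABZAEZAAABZAEZAAABZAEZAAABZAEZ  (32 'E')
Step 7: ZAEZAAABZAEZAAABZAEZAAABZAEZAAABZAEZAAABZAEZAAABZAEZAAABZAEZAAABZAEZAAABZAEZAAABZAEZAAABZAEZAAABZAEZAAABZAEZAAABZAEZAAABZAEZAAABZAEZAAABZAEZAAABZAEZAAABZAEZAAABZAEZAAABZAEZAAABZAEZAAABZAEZAAABZAEZAAABZAEZAAABZAEZAAABZAEZAAABZAEZAAABZAEZAAABZAEZAAABZAEZAAABZAEZAAABZAEZAAABZAEZAAABZAEZAAABZAEZAAABZAEZAAABZAEZAAABZAEZAAABZAEZAAABZAEZAAABZAEZAAABZAEZAAABZAEZAAABZAEZAAABZAEZAAABZAEZAAABZAEZAAABZAEZAAABZAEZAAABZAEZAAABZAEZAAABZAEZAAABZAEZAAABZAEZAAABZAEZAAABZAEZAAABZAEZAAABZAEZAAABZAEZAAABZAEZAAABZAEZAAABZAEZ  (64 'E')

Answer: 64
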